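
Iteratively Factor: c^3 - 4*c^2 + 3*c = (c - 1)*(c^2 - 3*c) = c*(c - 1)*(c - 3)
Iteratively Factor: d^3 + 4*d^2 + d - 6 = (d + 2)*(d^2 + 2*d - 3) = (d + 2)*(d + 3)*(d - 1)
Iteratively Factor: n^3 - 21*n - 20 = (n - 5)*(n^2 + 5*n + 4) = (n - 5)*(n + 4)*(n + 1)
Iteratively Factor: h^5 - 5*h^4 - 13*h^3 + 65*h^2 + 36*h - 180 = (h + 3)*(h^4 - 8*h^3 + 11*h^2 + 32*h - 60) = (h - 5)*(h + 3)*(h^3 - 3*h^2 - 4*h + 12) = (h - 5)*(h - 3)*(h + 3)*(h^2 - 4) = (h - 5)*(h - 3)*(h - 2)*(h + 3)*(h + 2)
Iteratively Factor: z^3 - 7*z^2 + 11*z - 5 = (z - 5)*(z^2 - 2*z + 1) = (z - 5)*(z - 1)*(z - 1)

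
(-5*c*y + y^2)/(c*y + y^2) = (-5*c + y)/(c + y)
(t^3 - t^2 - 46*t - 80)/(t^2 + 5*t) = t - 6 - 16/t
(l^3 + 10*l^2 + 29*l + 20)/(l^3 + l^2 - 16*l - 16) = (l + 5)/(l - 4)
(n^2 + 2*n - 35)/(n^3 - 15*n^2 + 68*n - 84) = (n^2 + 2*n - 35)/(n^3 - 15*n^2 + 68*n - 84)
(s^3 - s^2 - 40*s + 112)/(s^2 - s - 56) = (s^2 - 8*s + 16)/(s - 8)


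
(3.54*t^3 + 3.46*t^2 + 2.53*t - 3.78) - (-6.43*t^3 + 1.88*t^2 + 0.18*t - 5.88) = 9.97*t^3 + 1.58*t^2 + 2.35*t + 2.1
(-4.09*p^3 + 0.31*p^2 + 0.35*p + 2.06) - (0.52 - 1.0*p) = -4.09*p^3 + 0.31*p^2 + 1.35*p + 1.54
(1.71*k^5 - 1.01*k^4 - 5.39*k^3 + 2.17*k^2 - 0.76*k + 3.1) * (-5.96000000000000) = -10.1916*k^5 + 6.0196*k^4 + 32.1244*k^3 - 12.9332*k^2 + 4.5296*k - 18.476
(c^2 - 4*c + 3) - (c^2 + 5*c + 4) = -9*c - 1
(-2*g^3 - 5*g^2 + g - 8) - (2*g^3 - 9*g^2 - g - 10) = -4*g^3 + 4*g^2 + 2*g + 2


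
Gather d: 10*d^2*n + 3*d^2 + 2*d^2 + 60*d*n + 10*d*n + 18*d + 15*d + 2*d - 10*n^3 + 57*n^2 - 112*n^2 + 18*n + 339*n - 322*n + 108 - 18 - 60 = d^2*(10*n + 5) + d*(70*n + 35) - 10*n^3 - 55*n^2 + 35*n + 30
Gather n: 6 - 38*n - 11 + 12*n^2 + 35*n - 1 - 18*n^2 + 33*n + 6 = -6*n^2 + 30*n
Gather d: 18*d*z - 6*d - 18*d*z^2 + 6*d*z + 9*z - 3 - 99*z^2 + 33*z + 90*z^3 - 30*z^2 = d*(-18*z^2 + 24*z - 6) + 90*z^3 - 129*z^2 + 42*z - 3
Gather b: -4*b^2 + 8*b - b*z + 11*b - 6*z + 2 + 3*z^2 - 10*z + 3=-4*b^2 + b*(19 - z) + 3*z^2 - 16*z + 5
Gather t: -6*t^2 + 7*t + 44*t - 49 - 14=-6*t^2 + 51*t - 63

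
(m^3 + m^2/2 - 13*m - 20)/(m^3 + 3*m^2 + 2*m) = (m^2 - 3*m/2 - 10)/(m*(m + 1))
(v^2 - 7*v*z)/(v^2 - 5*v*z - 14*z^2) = v/(v + 2*z)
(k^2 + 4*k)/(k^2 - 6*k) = (k + 4)/(k - 6)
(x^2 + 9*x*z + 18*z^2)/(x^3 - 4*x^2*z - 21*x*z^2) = (x + 6*z)/(x*(x - 7*z))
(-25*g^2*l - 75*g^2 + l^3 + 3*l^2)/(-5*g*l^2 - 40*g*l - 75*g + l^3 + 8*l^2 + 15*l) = (5*g + l)/(l + 5)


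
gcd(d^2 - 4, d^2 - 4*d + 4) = d - 2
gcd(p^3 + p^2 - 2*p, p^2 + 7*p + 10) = p + 2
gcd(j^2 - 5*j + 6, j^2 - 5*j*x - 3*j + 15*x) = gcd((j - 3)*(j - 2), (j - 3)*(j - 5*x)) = j - 3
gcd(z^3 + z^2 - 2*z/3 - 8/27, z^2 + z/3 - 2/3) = z - 2/3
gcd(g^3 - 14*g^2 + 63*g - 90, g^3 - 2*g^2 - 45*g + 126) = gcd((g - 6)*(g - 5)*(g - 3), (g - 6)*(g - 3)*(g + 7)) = g^2 - 9*g + 18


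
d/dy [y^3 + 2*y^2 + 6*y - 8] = 3*y^2 + 4*y + 6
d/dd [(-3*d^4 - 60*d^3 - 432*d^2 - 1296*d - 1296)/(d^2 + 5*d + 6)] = 3*(-2*d^3 - 27*d^2 - 108*d - 108)/(d^2 + 6*d + 9)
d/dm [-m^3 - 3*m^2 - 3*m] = -3*m^2 - 6*m - 3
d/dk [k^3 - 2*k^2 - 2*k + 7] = 3*k^2 - 4*k - 2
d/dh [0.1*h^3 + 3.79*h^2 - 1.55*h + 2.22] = 0.3*h^2 + 7.58*h - 1.55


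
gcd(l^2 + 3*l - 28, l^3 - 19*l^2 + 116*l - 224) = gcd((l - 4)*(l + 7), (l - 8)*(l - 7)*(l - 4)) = l - 4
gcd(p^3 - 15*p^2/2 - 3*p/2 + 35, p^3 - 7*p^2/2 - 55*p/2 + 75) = p - 5/2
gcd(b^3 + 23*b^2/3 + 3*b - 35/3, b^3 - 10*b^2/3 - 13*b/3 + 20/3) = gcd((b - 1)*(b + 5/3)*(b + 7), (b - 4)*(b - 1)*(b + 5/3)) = b^2 + 2*b/3 - 5/3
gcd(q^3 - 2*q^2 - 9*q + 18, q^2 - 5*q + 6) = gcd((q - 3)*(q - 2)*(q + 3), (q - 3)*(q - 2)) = q^2 - 5*q + 6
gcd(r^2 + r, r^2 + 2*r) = r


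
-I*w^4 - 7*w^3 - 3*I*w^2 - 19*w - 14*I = (w - 7*I)*(w - 2*I)*(w + I)*(-I*w + 1)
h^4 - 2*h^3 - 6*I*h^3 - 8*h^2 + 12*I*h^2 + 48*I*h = h*(h - 4)*(h + 2)*(h - 6*I)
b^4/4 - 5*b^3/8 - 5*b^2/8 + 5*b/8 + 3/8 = (b/2 + 1/4)*(b/2 + 1/2)*(b - 3)*(b - 1)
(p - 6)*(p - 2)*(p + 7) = p^3 - p^2 - 44*p + 84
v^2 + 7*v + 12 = (v + 3)*(v + 4)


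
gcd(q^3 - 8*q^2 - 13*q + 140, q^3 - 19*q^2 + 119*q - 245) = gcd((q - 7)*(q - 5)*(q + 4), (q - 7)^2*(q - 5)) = q^2 - 12*q + 35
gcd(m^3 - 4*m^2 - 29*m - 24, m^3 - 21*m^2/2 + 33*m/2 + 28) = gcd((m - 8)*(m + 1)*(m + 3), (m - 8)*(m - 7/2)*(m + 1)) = m^2 - 7*m - 8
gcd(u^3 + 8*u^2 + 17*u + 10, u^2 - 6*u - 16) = u + 2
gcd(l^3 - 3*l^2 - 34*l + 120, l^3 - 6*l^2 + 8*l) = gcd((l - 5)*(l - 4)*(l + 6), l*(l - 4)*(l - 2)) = l - 4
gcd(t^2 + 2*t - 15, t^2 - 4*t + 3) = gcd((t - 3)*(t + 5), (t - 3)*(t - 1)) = t - 3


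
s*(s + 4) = s^2 + 4*s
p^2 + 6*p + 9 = (p + 3)^2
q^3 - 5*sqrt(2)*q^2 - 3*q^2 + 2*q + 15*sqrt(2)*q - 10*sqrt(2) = (q - 2)*(q - 1)*(q - 5*sqrt(2))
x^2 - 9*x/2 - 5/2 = (x - 5)*(x + 1/2)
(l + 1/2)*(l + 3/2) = l^2 + 2*l + 3/4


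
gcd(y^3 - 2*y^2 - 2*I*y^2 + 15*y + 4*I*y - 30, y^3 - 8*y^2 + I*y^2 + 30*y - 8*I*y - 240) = y - 5*I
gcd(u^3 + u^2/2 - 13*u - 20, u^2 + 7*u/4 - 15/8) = u + 5/2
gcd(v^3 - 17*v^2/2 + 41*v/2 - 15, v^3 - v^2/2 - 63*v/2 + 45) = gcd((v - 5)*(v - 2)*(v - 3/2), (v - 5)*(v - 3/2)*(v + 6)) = v^2 - 13*v/2 + 15/2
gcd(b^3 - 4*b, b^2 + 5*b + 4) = 1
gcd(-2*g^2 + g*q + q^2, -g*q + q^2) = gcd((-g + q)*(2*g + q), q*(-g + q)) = -g + q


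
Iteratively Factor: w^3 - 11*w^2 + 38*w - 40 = (w - 4)*(w^2 - 7*w + 10) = (w - 4)*(w - 2)*(w - 5)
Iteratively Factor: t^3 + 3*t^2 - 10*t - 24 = (t + 4)*(t^2 - t - 6) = (t + 2)*(t + 4)*(t - 3)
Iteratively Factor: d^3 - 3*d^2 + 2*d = (d - 1)*(d^2 - 2*d) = (d - 2)*(d - 1)*(d)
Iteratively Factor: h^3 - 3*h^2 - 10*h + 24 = (h + 3)*(h^2 - 6*h + 8) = (h - 2)*(h + 3)*(h - 4)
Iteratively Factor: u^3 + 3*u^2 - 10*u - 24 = (u - 3)*(u^2 + 6*u + 8) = (u - 3)*(u + 4)*(u + 2)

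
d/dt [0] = 0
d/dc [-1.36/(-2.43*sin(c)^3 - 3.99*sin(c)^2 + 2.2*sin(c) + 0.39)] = (-9.9144*sin(c)^2 - 10.8528*sin(c) + 2.992)*cos(c)/(2.43*sin(c)^3 + 3.99*sin(c)^2 - 2.2*sin(c) - 0.39)^2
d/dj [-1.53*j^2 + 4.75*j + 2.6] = 4.75 - 3.06*j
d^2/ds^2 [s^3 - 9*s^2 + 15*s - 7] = 6*s - 18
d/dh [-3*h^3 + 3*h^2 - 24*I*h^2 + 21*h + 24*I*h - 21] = -9*h^2 + h*(6 - 48*I) + 21 + 24*I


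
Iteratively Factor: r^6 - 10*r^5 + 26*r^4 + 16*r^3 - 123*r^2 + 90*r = (r + 2)*(r^5 - 12*r^4 + 50*r^3 - 84*r^2 + 45*r) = r*(r + 2)*(r^4 - 12*r^3 + 50*r^2 - 84*r + 45) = r*(r - 3)*(r + 2)*(r^3 - 9*r^2 + 23*r - 15) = r*(r - 3)^2*(r + 2)*(r^2 - 6*r + 5) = r*(r - 3)^2*(r - 1)*(r + 2)*(r - 5)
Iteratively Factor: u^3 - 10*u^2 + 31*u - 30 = (u - 2)*(u^2 - 8*u + 15) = (u - 3)*(u - 2)*(u - 5)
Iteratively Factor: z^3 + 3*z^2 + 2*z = (z)*(z^2 + 3*z + 2) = z*(z + 1)*(z + 2)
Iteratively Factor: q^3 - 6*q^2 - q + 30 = (q + 2)*(q^2 - 8*q + 15) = (q - 5)*(q + 2)*(q - 3)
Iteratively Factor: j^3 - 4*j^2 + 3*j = (j - 3)*(j^2 - j) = j*(j - 3)*(j - 1)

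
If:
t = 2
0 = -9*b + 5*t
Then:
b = 10/9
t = 2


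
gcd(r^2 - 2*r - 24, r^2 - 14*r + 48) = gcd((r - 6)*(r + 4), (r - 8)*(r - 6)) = r - 6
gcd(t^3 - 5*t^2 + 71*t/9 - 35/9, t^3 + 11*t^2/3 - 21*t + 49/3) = t^2 - 10*t/3 + 7/3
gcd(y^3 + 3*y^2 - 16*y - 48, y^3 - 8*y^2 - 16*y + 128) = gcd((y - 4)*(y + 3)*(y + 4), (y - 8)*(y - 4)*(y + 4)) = y^2 - 16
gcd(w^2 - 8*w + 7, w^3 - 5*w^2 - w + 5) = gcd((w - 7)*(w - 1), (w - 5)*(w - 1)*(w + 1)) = w - 1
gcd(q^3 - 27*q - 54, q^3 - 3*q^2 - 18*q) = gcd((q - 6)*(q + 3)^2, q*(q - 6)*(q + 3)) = q^2 - 3*q - 18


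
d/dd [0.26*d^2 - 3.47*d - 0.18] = 0.52*d - 3.47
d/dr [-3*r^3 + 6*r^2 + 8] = 3*r*(4 - 3*r)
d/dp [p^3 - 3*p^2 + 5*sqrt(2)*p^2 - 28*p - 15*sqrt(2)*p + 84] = 3*p^2 - 6*p + 10*sqrt(2)*p - 28 - 15*sqrt(2)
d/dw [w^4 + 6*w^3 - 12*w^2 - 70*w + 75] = 4*w^3 + 18*w^2 - 24*w - 70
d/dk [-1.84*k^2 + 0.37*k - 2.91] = 0.37 - 3.68*k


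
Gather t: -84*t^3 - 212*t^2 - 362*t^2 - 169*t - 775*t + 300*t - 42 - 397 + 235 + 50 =-84*t^3 - 574*t^2 - 644*t - 154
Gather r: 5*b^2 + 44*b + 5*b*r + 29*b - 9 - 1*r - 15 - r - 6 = 5*b^2 + 73*b + r*(5*b - 2) - 30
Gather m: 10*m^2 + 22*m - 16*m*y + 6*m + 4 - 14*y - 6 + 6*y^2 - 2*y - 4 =10*m^2 + m*(28 - 16*y) + 6*y^2 - 16*y - 6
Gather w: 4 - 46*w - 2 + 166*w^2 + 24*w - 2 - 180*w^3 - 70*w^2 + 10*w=-180*w^3 + 96*w^2 - 12*w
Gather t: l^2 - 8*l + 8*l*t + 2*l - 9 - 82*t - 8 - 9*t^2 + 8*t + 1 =l^2 - 6*l - 9*t^2 + t*(8*l - 74) - 16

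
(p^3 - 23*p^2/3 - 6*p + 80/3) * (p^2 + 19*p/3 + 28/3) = p^5 - 4*p^4/3 - 407*p^3/9 - 746*p^2/9 + 1016*p/9 + 2240/9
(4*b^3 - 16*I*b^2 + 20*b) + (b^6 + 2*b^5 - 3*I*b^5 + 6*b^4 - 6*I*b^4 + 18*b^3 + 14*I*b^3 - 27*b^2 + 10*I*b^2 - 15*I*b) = b^6 + 2*b^5 - 3*I*b^5 + 6*b^4 - 6*I*b^4 + 22*b^3 + 14*I*b^3 - 27*b^2 - 6*I*b^2 + 20*b - 15*I*b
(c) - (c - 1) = 1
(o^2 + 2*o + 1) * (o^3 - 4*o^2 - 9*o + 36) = o^5 - 2*o^4 - 16*o^3 + 14*o^2 + 63*o + 36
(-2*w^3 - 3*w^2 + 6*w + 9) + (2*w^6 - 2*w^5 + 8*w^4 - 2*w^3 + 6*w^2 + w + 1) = 2*w^6 - 2*w^5 + 8*w^4 - 4*w^3 + 3*w^2 + 7*w + 10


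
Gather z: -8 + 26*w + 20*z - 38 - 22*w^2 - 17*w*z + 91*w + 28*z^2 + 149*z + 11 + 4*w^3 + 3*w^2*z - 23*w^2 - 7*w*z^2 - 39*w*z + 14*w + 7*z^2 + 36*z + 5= 4*w^3 - 45*w^2 + 131*w + z^2*(35 - 7*w) + z*(3*w^2 - 56*w + 205) - 30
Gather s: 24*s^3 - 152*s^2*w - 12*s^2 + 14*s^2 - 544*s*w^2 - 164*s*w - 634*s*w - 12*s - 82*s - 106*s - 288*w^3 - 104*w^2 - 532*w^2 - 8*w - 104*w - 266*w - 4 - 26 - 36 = 24*s^3 + s^2*(2 - 152*w) + s*(-544*w^2 - 798*w - 200) - 288*w^3 - 636*w^2 - 378*w - 66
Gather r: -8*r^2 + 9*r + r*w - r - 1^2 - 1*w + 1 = -8*r^2 + r*(w + 8) - w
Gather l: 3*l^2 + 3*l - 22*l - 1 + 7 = 3*l^2 - 19*l + 6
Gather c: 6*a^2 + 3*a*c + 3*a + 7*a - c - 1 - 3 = 6*a^2 + 10*a + c*(3*a - 1) - 4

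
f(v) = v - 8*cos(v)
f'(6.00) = -1.24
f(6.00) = -1.68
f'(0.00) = 1.00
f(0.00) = -8.00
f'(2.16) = 7.65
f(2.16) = 6.61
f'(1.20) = 8.46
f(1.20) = -1.70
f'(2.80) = 3.68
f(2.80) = 10.34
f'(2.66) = 4.71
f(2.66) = 9.75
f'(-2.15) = -5.70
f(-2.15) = 2.23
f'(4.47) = -6.77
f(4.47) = 6.39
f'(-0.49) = -2.77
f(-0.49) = -7.55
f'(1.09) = 8.09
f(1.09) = -2.61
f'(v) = 8*sin(v) + 1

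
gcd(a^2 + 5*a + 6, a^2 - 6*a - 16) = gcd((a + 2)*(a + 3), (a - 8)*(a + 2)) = a + 2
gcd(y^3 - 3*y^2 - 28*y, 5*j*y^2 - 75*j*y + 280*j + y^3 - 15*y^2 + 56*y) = y - 7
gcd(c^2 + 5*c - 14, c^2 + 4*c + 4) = 1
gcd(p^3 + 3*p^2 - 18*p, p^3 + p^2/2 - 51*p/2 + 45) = p^2 + 3*p - 18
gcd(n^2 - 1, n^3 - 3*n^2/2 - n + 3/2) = n^2 - 1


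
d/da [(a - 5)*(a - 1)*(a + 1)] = 3*a^2 - 10*a - 1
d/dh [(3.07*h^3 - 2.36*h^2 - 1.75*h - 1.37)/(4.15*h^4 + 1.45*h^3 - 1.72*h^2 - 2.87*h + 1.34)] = (-12.7405*h^6 + 19.588*h^5 + 19.9291*h^4 + 10.1952*h^3 + 22.0641*h^2 - 11.0376*h - 6.2769)/(17.2225*h^8 + 12.035*h^7 - 12.1735*h^6 - 28.809*h^5 + 5.7574*h^4 + 13.7588*h^3 + 3.6273*h^2 - 7.6916*h + 1.7956)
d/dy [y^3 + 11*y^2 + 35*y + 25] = 3*y^2 + 22*y + 35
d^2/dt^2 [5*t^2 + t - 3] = 10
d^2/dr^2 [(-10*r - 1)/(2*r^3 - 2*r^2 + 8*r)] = (r*(r^2 - r + 4)*(30*r^2 - 20*r + (3*r - 1)*(10*r + 1) + 40) - (10*r + 1)*(3*r^2 - 2*r + 4)^2)/(r^3*(r^2 - r + 4)^3)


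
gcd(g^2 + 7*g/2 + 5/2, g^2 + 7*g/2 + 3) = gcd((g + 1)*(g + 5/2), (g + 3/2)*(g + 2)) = 1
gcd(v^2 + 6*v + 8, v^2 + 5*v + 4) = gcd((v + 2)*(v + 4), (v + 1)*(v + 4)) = v + 4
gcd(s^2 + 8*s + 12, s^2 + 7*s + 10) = s + 2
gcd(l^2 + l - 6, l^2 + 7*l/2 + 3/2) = l + 3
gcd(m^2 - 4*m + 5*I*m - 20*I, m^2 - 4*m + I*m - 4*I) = m - 4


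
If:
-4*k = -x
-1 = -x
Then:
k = 1/4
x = 1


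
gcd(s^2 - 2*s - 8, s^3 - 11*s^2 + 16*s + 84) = s + 2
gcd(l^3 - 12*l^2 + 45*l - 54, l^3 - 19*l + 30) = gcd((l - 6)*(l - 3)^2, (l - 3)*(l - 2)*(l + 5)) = l - 3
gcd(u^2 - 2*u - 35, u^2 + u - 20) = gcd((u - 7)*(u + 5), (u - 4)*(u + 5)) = u + 5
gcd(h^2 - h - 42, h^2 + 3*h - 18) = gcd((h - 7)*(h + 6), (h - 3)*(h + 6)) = h + 6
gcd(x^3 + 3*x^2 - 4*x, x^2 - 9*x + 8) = x - 1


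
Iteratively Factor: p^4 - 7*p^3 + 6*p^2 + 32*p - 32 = (p - 4)*(p^3 - 3*p^2 - 6*p + 8) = (p - 4)^2*(p^2 + p - 2) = (p - 4)^2*(p - 1)*(p + 2)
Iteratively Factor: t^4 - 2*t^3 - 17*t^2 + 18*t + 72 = (t - 4)*(t^3 + 2*t^2 - 9*t - 18) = (t - 4)*(t - 3)*(t^2 + 5*t + 6) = (t - 4)*(t - 3)*(t + 3)*(t + 2)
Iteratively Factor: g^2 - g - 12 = (g - 4)*(g + 3)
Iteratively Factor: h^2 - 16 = (h - 4)*(h + 4)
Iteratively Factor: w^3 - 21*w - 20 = (w - 5)*(w^2 + 5*w + 4) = (w - 5)*(w + 4)*(w + 1)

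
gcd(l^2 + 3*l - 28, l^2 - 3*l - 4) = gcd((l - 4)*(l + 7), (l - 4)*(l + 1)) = l - 4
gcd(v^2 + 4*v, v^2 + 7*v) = v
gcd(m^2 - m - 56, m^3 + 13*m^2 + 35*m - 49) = m + 7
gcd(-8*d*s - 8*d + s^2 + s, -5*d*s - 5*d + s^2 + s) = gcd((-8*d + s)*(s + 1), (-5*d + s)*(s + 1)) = s + 1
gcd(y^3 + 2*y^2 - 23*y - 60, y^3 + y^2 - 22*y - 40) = y^2 - y - 20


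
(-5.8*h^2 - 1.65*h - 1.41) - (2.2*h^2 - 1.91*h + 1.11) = -8.0*h^2 + 0.26*h - 2.52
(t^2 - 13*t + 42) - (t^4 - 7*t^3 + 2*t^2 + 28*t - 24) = -t^4 + 7*t^3 - t^2 - 41*t + 66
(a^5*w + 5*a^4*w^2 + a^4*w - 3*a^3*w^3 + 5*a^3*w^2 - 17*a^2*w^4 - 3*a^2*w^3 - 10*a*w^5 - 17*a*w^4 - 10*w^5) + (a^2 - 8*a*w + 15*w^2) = a^5*w + 5*a^4*w^2 + a^4*w - 3*a^3*w^3 + 5*a^3*w^2 - 17*a^2*w^4 - 3*a^2*w^3 + a^2 - 10*a*w^5 - 17*a*w^4 - 8*a*w - 10*w^5 + 15*w^2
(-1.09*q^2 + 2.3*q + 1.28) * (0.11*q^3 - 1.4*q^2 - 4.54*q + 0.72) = -0.1199*q^5 + 1.779*q^4 + 1.8694*q^3 - 13.0188*q^2 - 4.1552*q + 0.9216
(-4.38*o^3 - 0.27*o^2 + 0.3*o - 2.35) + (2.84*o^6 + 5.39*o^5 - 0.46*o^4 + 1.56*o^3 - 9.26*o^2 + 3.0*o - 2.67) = 2.84*o^6 + 5.39*o^5 - 0.46*o^4 - 2.82*o^3 - 9.53*o^2 + 3.3*o - 5.02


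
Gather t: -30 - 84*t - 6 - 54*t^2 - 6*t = -54*t^2 - 90*t - 36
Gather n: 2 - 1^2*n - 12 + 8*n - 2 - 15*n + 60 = 48 - 8*n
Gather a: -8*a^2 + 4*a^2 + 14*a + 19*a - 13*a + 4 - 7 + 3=-4*a^2 + 20*a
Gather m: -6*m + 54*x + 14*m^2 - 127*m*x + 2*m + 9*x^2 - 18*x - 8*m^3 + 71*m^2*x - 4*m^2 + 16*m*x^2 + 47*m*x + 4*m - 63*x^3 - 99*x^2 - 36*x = -8*m^3 + m^2*(71*x + 10) + m*(16*x^2 - 80*x) - 63*x^3 - 90*x^2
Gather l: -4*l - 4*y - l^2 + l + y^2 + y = -l^2 - 3*l + y^2 - 3*y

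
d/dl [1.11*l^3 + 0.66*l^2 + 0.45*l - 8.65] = 3.33*l^2 + 1.32*l + 0.45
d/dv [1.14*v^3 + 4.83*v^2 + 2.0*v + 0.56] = 3.42*v^2 + 9.66*v + 2.0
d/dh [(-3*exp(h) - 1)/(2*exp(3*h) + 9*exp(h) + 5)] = 3*((3*exp(h) + 1)*(2*exp(2*h) + 3) - 2*exp(3*h) - 9*exp(h) - 5)*exp(h)/(2*exp(3*h) + 9*exp(h) + 5)^2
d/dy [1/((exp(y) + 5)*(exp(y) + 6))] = (-2*exp(y) - 11)*exp(y)/(exp(4*y) + 22*exp(3*y) + 181*exp(2*y) + 660*exp(y) + 900)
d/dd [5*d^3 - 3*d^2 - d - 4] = 15*d^2 - 6*d - 1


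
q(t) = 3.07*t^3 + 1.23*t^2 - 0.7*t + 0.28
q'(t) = 9.21*t^2 + 2.46*t - 0.7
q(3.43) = 136.24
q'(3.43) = 116.09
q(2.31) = 43.07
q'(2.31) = 54.13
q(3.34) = 126.05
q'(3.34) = 110.26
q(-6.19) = -676.39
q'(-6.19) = 336.96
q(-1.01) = -0.92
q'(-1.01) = 6.21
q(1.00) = 3.88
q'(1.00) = 10.97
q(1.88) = 23.71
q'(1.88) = 36.48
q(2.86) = 80.16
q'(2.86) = 81.67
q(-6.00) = -614.36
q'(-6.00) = 316.10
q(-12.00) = -5119.16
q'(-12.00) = 1296.02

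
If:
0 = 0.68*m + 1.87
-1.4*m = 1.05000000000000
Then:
No Solution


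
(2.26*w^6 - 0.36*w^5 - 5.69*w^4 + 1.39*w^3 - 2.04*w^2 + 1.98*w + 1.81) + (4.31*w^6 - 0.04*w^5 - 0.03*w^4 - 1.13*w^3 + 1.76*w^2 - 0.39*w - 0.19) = 6.57*w^6 - 0.4*w^5 - 5.72*w^4 + 0.26*w^3 - 0.28*w^2 + 1.59*w + 1.62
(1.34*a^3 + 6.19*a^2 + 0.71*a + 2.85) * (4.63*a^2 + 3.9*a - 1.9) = 6.2042*a^5 + 33.8857*a^4 + 24.8823*a^3 + 4.2035*a^2 + 9.766*a - 5.415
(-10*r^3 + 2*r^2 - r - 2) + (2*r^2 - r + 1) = -10*r^3 + 4*r^2 - 2*r - 1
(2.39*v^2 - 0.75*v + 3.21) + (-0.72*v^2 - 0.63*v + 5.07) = 1.67*v^2 - 1.38*v + 8.28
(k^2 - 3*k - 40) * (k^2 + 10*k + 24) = k^4 + 7*k^3 - 46*k^2 - 472*k - 960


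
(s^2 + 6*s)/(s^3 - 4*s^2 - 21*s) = (s + 6)/(s^2 - 4*s - 21)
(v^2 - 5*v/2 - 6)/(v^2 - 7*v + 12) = (v + 3/2)/(v - 3)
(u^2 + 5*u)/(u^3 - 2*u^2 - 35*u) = 1/(u - 7)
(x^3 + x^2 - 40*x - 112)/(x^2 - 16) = (x^2 - 3*x - 28)/(x - 4)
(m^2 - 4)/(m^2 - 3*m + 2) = (m + 2)/(m - 1)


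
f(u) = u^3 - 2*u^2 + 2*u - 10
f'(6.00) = 86.00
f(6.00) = 146.00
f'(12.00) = 386.00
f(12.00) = 1454.00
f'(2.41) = 9.78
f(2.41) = -2.80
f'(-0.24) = 3.13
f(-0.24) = -10.61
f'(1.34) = 2.03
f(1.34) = -8.51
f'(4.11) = 36.24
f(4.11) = 33.86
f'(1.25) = 1.69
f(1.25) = -8.67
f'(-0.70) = 6.27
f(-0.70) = -12.72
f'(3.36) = 22.43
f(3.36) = 12.07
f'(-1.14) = 10.46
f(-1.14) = -16.36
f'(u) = 3*u^2 - 4*u + 2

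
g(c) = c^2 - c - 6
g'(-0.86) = -2.72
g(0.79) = -6.17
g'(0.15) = -0.70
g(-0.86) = -4.40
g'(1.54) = 2.08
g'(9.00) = 17.00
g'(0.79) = 0.58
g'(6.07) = 11.14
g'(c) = 2*c - 1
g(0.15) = -6.13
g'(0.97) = 0.94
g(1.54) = -5.17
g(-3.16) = 7.15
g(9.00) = 66.00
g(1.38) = -5.48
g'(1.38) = 1.76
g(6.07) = 24.77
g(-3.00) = 6.00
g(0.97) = -6.03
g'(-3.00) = -7.00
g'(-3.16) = -7.32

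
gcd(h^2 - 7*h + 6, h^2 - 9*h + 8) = h - 1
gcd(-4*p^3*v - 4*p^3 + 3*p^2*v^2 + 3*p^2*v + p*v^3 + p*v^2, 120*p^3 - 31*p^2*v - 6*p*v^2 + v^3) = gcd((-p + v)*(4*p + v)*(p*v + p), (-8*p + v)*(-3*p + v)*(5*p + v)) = 1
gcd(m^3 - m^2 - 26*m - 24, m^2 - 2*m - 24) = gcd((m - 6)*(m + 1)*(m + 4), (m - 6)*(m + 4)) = m^2 - 2*m - 24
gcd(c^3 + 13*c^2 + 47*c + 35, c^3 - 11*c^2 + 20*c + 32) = c + 1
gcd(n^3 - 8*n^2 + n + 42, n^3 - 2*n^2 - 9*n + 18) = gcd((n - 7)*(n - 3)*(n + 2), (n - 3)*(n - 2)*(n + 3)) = n - 3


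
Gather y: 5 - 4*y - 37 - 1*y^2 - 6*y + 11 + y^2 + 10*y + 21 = 0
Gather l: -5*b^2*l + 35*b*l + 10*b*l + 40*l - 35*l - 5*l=l*(-5*b^2 + 45*b)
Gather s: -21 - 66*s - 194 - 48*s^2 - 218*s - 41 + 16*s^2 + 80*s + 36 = -32*s^2 - 204*s - 220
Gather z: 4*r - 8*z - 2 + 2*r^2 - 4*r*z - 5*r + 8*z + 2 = 2*r^2 - 4*r*z - r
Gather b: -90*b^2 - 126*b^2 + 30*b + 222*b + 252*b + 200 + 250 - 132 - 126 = -216*b^2 + 504*b + 192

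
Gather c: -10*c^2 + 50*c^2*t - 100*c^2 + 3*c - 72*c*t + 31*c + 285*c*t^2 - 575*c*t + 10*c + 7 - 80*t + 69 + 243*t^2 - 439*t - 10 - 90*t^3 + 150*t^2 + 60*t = c^2*(50*t - 110) + c*(285*t^2 - 647*t + 44) - 90*t^3 + 393*t^2 - 459*t + 66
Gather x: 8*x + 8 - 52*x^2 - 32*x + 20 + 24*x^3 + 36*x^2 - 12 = 24*x^3 - 16*x^2 - 24*x + 16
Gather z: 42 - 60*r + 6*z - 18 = -60*r + 6*z + 24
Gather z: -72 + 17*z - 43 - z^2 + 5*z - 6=-z^2 + 22*z - 121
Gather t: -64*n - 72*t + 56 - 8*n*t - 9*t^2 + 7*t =-64*n - 9*t^2 + t*(-8*n - 65) + 56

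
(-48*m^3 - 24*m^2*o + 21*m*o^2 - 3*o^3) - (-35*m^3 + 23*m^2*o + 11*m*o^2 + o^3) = -13*m^3 - 47*m^2*o + 10*m*o^2 - 4*o^3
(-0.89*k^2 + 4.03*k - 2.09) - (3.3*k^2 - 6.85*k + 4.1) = -4.19*k^2 + 10.88*k - 6.19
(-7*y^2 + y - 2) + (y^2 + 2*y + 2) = -6*y^2 + 3*y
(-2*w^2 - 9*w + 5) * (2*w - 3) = -4*w^3 - 12*w^2 + 37*w - 15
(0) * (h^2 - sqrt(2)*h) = 0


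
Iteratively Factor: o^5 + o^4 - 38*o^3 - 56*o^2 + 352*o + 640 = (o + 4)*(o^4 - 3*o^3 - 26*o^2 + 48*o + 160) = (o - 4)*(o + 4)*(o^3 + o^2 - 22*o - 40) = (o - 5)*(o - 4)*(o + 4)*(o^2 + 6*o + 8) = (o - 5)*(o - 4)*(o + 2)*(o + 4)*(o + 4)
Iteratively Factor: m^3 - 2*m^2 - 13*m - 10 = (m - 5)*(m^2 + 3*m + 2) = (m - 5)*(m + 1)*(m + 2)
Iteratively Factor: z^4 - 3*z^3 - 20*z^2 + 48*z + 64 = (z + 1)*(z^3 - 4*z^2 - 16*z + 64) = (z - 4)*(z + 1)*(z^2 - 16) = (z - 4)*(z + 1)*(z + 4)*(z - 4)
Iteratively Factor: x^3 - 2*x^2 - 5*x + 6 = (x - 3)*(x^2 + x - 2) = (x - 3)*(x + 2)*(x - 1)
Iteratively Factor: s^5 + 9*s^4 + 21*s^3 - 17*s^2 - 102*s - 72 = (s + 3)*(s^4 + 6*s^3 + 3*s^2 - 26*s - 24) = (s + 3)*(s + 4)*(s^3 + 2*s^2 - 5*s - 6) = (s + 1)*(s + 3)*(s + 4)*(s^2 + s - 6) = (s - 2)*(s + 1)*(s + 3)*(s + 4)*(s + 3)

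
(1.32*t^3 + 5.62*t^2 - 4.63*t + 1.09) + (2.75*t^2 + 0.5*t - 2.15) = 1.32*t^3 + 8.37*t^2 - 4.13*t - 1.06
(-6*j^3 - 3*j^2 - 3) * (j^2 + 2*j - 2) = -6*j^5 - 15*j^4 + 6*j^3 + 3*j^2 - 6*j + 6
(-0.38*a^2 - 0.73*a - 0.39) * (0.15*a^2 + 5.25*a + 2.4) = -0.057*a^4 - 2.1045*a^3 - 4.803*a^2 - 3.7995*a - 0.936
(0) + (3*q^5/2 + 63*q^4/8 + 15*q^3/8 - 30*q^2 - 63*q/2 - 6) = 3*q^5/2 + 63*q^4/8 + 15*q^3/8 - 30*q^2 - 63*q/2 - 6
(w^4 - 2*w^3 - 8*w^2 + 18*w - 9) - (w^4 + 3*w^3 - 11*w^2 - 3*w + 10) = -5*w^3 + 3*w^2 + 21*w - 19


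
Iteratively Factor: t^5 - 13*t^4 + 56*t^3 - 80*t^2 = (t - 5)*(t^4 - 8*t^3 + 16*t^2) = (t - 5)*(t - 4)*(t^3 - 4*t^2) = t*(t - 5)*(t - 4)*(t^2 - 4*t) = t*(t - 5)*(t - 4)^2*(t)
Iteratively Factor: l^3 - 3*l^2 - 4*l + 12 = (l - 3)*(l^2 - 4) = (l - 3)*(l + 2)*(l - 2)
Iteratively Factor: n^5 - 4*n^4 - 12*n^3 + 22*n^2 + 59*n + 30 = (n - 3)*(n^4 - n^3 - 15*n^2 - 23*n - 10) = (n - 3)*(n + 1)*(n^3 - 2*n^2 - 13*n - 10) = (n - 3)*(n + 1)*(n + 2)*(n^2 - 4*n - 5) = (n - 5)*(n - 3)*(n + 1)*(n + 2)*(n + 1)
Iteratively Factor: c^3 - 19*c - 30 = (c + 2)*(c^2 - 2*c - 15) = (c + 2)*(c + 3)*(c - 5)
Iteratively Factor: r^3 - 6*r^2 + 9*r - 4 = (r - 4)*(r^2 - 2*r + 1) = (r - 4)*(r - 1)*(r - 1)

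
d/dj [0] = 0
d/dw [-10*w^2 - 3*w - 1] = -20*w - 3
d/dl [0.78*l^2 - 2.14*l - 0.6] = 1.56*l - 2.14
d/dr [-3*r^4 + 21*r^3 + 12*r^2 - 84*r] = -12*r^3 + 63*r^2 + 24*r - 84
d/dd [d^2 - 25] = 2*d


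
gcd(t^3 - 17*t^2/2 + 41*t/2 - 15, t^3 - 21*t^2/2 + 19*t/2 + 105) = 1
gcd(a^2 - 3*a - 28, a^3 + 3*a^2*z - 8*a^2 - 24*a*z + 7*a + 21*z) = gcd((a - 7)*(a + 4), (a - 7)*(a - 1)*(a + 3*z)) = a - 7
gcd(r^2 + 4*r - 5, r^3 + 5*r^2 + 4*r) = 1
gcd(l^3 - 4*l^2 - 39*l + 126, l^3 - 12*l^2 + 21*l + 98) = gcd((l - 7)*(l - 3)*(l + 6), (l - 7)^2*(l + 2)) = l - 7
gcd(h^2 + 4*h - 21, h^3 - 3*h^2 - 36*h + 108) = h - 3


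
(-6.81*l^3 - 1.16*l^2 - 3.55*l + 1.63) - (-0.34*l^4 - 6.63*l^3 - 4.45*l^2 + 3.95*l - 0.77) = 0.34*l^4 - 0.18*l^3 + 3.29*l^2 - 7.5*l + 2.4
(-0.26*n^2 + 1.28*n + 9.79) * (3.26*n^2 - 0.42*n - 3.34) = -0.8476*n^4 + 4.282*n^3 + 32.2462*n^2 - 8.387*n - 32.6986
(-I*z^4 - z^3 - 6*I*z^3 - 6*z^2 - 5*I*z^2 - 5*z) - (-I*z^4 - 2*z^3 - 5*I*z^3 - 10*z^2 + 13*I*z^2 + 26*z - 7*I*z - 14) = z^3 - I*z^3 + 4*z^2 - 18*I*z^2 - 31*z + 7*I*z + 14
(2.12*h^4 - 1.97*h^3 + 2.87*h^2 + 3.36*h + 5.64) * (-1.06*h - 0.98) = -2.2472*h^5 + 0.0106000000000002*h^4 - 1.1116*h^3 - 6.3742*h^2 - 9.2712*h - 5.5272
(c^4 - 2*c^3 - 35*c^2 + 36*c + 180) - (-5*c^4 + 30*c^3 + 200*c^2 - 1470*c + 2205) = 6*c^4 - 32*c^3 - 235*c^2 + 1506*c - 2025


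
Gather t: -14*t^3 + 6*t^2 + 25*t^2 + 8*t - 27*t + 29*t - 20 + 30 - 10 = -14*t^3 + 31*t^2 + 10*t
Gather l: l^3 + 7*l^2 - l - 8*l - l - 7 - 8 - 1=l^3 + 7*l^2 - 10*l - 16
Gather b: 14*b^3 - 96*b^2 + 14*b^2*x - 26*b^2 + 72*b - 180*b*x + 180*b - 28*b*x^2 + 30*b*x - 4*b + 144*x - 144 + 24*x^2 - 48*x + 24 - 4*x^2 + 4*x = 14*b^3 + b^2*(14*x - 122) + b*(-28*x^2 - 150*x + 248) + 20*x^2 + 100*x - 120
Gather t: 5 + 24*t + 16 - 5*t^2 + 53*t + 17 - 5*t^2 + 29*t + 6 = -10*t^2 + 106*t + 44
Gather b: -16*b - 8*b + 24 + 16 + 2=42 - 24*b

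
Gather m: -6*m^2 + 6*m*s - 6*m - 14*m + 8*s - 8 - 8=-6*m^2 + m*(6*s - 20) + 8*s - 16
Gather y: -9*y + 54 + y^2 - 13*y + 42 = y^2 - 22*y + 96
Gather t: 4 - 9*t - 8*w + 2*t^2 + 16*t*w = 2*t^2 + t*(16*w - 9) - 8*w + 4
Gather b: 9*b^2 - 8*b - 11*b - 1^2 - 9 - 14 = 9*b^2 - 19*b - 24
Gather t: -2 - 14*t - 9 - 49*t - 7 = -63*t - 18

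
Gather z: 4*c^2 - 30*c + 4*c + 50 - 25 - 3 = 4*c^2 - 26*c + 22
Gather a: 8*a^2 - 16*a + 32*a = 8*a^2 + 16*a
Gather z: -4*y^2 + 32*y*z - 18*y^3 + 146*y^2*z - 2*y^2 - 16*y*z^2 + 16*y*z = -18*y^3 - 6*y^2 - 16*y*z^2 + z*(146*y^2 + 48*y)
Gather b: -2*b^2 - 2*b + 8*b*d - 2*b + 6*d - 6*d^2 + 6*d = -2*b^2 + b*(8*d - 4) - 6*d^2 + 12*d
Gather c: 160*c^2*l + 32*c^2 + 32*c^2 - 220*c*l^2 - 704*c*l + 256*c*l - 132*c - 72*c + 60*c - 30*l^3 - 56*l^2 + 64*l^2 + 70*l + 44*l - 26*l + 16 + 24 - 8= c^2*(160*l + 64) + c*(-220*l^2 - 448*l - 144) - 30*l^3 + 8*l^2 + 88*l + 32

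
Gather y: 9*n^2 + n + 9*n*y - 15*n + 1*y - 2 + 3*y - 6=9*n^2 - 14*n + y*(9*n + 4) - 8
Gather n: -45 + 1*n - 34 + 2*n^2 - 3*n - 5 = 2*n^2 - 2*n - 84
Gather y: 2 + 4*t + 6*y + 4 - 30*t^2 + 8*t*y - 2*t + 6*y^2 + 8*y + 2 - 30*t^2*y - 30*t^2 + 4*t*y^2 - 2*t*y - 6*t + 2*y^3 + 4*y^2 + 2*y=-60*t^2 - 4*t + 2*y^3 + y^2*(4*t + 10) + y*(-30*t^2 + 6*t + 16) + 8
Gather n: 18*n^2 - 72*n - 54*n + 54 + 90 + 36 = 18*n^2 - 126*n + 180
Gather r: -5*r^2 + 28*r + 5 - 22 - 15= -5*r^2 + 28*r - 32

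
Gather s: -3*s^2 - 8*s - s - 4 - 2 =-3*s^2 - 9*s - 6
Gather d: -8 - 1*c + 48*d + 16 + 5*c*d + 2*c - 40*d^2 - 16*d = c - 40*d^2 + d*(5*c + 32) + 8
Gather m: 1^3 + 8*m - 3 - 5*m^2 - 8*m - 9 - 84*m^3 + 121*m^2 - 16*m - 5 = -84*m^3 + 116*m^2 - 16*m - 16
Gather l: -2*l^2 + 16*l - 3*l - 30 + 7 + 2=-2*l^2 + 13*l - 21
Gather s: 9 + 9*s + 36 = 9*s + 45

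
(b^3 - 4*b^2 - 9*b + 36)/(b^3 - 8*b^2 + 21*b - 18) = (b^2 - b - 12)/(b^2 - 5*b + 6)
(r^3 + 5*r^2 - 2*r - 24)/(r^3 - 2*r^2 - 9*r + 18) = (r + 4)/(r - 3)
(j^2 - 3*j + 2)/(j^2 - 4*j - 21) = (-j^2 + 3*j - 2)/(-j^2 + 4*j + 21)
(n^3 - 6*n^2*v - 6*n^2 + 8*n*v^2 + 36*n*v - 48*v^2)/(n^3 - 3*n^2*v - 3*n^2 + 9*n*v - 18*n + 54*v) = (-n^2 + 6*n*v - 8*v^2)/(-n^2 + 3*n*v - 3*n + 9*v)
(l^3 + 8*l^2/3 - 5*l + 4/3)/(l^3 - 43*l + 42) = (l^2 + 11*l/3 - 4/3)/(l^2 + l - 42)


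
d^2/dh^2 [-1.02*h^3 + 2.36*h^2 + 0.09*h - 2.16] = 4.72 - 6.12*h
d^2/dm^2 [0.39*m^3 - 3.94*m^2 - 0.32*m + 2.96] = 2.34*m - 7.88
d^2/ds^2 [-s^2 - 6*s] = -2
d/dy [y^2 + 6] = 2*y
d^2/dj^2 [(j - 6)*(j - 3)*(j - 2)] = 6*j - 22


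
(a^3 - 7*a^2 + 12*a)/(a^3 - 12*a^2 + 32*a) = (a - 3)/(a - 8)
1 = 1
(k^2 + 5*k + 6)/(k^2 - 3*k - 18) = (k + 2)/(k - 6)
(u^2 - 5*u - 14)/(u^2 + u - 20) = (u^2 - 5*u - 14)/(u^2 + u - 20)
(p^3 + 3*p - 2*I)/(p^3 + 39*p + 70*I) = (p^3 + 3*p - 2*I)/(p^3 + 39*p + 70*I)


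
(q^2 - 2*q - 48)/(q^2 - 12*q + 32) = (q + 6)/(q - 4)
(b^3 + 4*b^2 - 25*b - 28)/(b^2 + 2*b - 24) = (b^2 + 8*b + 7)/(b + 6)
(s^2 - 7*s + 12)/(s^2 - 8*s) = (s^2 - 7*s + 12)/(s*(s - 8))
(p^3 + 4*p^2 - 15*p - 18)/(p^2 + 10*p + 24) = (p^2 - 2*p - 3)/(p + 4)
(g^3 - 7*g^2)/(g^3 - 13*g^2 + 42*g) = g/(g - 6)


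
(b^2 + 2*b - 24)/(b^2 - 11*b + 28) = (b + 6)/(b - 7)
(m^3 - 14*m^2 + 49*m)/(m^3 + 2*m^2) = (m^2 - 14*m + 49)/(m*(m + 2))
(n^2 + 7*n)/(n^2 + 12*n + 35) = n/(n + 5)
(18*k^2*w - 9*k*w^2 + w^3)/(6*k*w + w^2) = (18*k^2 - 9*k*w + w^2)/(6*k + w)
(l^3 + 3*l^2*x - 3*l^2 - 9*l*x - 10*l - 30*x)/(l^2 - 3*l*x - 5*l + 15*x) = (-l^2 - 3*l*x - 2*l - 6*x)/(-l + 3*x)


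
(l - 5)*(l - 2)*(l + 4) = l^3 - 3*l^2 - 18*l + 40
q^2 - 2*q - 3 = (q - 3)*(q + 1)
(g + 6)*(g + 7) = g^2 + 13*g + 42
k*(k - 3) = k^2 - 3*k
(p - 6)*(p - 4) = p^2 - 10*p + 24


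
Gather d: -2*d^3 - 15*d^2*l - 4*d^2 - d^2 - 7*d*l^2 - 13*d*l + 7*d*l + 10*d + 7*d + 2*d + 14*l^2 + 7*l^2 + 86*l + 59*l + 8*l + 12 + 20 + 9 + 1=-2*d^3 + d^2*(-15*l - 5) + d*(-7*l^2 - 6*l + 19) + 21*l^2 + 153*l + 42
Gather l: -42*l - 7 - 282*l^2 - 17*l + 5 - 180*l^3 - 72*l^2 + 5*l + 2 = -180*l^3 - 354*l^2 - 54*l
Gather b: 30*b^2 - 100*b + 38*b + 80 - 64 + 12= 30*b^2 - 62*b + 28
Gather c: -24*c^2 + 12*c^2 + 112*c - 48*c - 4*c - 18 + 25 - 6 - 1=-12*c^2 + 60*c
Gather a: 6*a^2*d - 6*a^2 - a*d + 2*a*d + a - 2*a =a^2*(6*d - 6) + a*(d - 1)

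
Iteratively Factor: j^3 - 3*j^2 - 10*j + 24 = (j - 2)*(j^2 - j - 12) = (j - 4)*(j - 2)*(j + 3)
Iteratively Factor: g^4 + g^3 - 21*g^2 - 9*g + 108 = (g - 3)*(g^3 + 4*g^2 - 9*g - 36) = (g - 3)*(g + 4)*(g^2 - 9) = (g - 3)*(g + 3)*(g + 4)*(g - 3)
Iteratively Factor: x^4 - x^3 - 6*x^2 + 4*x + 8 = (x - 2)*(x^3 + x^2 - 4*x - 4) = (x - 2)*(x + 2)*(x^2 - x - 2) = (x - 2)*(x + 1)*(x + 2)*(x - 2)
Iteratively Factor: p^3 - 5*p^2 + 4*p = (p)*(p^2 - 5*p + 4) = p*(p - 4)*(p - 1)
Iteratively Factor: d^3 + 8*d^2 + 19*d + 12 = (d + 3)*(d^2 + 5*d + 4) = (d + 3)*(d + 4)*(d + 1)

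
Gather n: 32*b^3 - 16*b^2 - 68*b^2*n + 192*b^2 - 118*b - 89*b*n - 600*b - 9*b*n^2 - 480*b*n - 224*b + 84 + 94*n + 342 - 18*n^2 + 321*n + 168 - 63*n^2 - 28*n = 32*b^3 + 176*b^2 - 942*b + n^2*(-9*b - 81) + n*(-68*b^2 - 569*b + 387) + 594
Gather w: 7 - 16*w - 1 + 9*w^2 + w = 9*w^2 - 15*w + 6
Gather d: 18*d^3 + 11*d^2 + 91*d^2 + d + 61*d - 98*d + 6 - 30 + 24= 18*d^3 + 102*d^2 - 36*d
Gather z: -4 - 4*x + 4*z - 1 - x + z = -5*x + 5*z - 5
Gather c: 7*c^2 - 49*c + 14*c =7*c^2 - 35*c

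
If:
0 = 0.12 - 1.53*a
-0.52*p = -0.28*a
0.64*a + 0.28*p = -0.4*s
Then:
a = 0.08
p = 0.04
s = -0.16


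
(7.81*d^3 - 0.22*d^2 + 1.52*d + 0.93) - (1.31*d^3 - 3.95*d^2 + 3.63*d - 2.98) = 6.5*d^3 + 3.73*d^2 - 2.11*d + 3.91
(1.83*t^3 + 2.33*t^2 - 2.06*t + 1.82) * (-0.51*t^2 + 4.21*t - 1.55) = -0.9333*t^5 + 6.516*t^4 + 8.0234*t^3 - 13.2123*t^2 + 10.8552*t - 2.821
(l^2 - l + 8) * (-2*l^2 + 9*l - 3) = -2*l^4 + 11*l^3 - 28*l^2 + 75*l - 24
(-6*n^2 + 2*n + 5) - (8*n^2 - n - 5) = -14*n^2 + 3*n + 10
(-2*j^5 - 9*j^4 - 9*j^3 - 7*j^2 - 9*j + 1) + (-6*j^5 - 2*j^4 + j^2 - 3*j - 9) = -8*j^5 - 11*j^4 - 9*j^3 - 6*j^2 - 12*j - 8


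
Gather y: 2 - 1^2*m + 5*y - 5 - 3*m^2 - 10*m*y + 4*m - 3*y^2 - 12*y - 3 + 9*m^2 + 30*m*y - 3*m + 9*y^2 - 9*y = 6*m^2 + 6*y^2 + y*(20*m - 16) - 6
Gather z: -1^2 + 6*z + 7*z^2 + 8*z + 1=7*z^2 + 14*z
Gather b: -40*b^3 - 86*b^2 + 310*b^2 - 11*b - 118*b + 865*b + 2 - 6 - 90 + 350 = -40*b^3 + 224*b^2 + 736*b + 256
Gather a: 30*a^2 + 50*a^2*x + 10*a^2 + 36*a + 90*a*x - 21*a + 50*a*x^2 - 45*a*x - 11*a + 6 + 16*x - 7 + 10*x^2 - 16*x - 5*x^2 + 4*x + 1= a^2*(50*x + 40) + a*(50*x^2 + 45*x + 4) + 5*x^2 + 4*x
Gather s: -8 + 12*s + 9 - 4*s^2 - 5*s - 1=-4*s^2 + 7*s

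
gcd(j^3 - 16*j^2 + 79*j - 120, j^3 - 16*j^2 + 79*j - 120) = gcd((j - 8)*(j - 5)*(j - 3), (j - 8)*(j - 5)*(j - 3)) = j^3 - 16*j^2 + 79*j - 120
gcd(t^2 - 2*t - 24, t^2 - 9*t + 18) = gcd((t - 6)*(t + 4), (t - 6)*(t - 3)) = t - 6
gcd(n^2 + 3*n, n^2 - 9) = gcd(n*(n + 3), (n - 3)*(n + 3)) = n + 3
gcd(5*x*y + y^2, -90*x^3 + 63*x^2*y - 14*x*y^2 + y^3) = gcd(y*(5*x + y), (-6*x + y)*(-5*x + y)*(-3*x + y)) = 1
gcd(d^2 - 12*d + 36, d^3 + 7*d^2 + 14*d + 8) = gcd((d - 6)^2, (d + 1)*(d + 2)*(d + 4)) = 1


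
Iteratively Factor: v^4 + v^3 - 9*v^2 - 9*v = (v + 3)*(v^3 - 2*v^2 - 3*v) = (v - 3)*(v + 3)*(v^2 + v) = (v - 3)*(v + 1)*(v + 3)*(v)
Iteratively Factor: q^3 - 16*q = (q - 4)*(q^2 + 4*q) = q*(q - 4)*(q + 4)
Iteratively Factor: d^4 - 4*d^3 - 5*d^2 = (d - 5)*(d^3 + d^2) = (d - 5)*(d + 1)*(d^2) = d*(d - 5)*(d + 1)*(d)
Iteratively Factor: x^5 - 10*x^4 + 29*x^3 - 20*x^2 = (x - 1)*(x^4 - 9*x^3 + 20*x^2) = x*(x - 1)*(x^3 - 9*x^2 + 20*x) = x*(x - 5)*(x - 1)*(x^2 - 4*x) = x^2*(x - 5)*(x - 1)*(x - 4)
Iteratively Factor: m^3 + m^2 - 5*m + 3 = (m + 3)*(m^2 - 2*m + 1) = (m - 1)*(m + 3)*(m - 1)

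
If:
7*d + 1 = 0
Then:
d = -1/7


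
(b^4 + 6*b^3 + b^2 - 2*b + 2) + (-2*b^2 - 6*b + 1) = b^4 + 6*b^3 - b^2 - 8*b + 3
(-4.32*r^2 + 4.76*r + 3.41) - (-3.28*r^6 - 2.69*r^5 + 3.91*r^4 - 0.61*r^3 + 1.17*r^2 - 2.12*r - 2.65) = 3.28*r^6 + 2.69*r^5 - 3.91*r^4 + 0.61*r^3 - 5.49*r^2 + 6.88*r + 6.06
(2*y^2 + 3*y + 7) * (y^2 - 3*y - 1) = 2*y^4 - 3*y^3 - 4*y^2 - 24*y - 7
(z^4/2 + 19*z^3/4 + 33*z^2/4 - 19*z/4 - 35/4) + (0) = z^4/2 + 19*z^3/4 + 33*z^2/4 - 19*z/4 - 35/4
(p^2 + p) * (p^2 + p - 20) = p^4 + 2*p^3 - 19*p^2 - 20*p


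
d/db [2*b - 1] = 2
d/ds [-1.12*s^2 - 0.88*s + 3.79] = -2.24*s - 0.88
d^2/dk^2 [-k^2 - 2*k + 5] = -2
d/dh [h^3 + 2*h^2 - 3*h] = 3*h^2 + 4*h - 3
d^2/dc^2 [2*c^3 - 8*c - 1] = 12*c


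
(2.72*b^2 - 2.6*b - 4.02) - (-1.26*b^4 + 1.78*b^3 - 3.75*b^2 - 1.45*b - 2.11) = 1.26*b^4 - 1.78*b^3 + 6.47*b^2 - 1.15*b - 1.91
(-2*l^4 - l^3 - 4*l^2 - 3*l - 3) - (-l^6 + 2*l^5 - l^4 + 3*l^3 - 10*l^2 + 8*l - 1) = l^6 - 2*l^5 - l^4 - 4*l^3 + 6*l^2 - 11*l - 2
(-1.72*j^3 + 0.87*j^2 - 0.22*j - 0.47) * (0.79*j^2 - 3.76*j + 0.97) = -1.3588*j^5 + 7.1545*j^4 - 5.1134*j^3 + 1.2998*j^2 + 1.5538*j - 0.4559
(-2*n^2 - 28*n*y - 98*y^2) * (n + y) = -2*n^3 - 30*n^2*y - 126*n*y^2 - 98*y^3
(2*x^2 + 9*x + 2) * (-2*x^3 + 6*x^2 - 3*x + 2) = -4*x^5 - 6*x^4 + 44*x^3 - 11*x^2 + 12*x + 4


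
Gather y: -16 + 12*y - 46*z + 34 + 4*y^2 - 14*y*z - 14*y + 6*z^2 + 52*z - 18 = 4*y^2 + y*(-14*z - 2) + 6*z^2 + 6*z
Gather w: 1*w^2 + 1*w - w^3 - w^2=-w^3 + w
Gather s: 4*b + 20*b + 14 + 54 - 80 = 24*b - 12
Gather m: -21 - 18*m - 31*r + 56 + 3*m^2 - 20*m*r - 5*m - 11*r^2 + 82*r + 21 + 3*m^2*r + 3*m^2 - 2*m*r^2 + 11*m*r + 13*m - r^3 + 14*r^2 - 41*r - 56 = m^2*(3*r + 6) + m*(-2*r^2 - 9*r - 10) - r^3 + 3*r^2 + 10*r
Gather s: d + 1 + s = d + s + 1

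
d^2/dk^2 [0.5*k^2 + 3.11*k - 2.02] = 1.00000000000000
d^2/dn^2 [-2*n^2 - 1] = -4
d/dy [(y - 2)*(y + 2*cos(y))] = y + (2 - y)*(2*sin(y) - 1) + 2*cos(y)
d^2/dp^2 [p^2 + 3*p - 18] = 2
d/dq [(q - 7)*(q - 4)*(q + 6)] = 3*q^2 - 10*q - 38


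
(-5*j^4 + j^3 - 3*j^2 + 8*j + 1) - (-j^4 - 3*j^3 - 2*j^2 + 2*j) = -4*j^4 + 4*j^3 - j^2 + 6*j + 1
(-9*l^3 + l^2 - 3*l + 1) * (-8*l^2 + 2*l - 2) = 72*l^5 - 26*l^4 + 44*l^3 - 16*l^2 + 8*l - 2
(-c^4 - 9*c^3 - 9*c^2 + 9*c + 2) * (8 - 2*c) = 2*c^5 + 10*c^4 - 54*c^3 - 90*c^2 + 68*c + 16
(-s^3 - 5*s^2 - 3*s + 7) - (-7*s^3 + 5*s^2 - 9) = 6*s^3 - 10*s^2 - 3*s + 16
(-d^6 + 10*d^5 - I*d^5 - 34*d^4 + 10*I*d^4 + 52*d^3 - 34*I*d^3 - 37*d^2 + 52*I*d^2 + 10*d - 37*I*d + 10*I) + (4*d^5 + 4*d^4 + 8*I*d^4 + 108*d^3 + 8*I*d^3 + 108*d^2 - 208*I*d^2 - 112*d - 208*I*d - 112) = -d^6 + 14*d^5 - I*d^5 - 30*d^4 + 18*I*d^4 + 160*d^3 - 26*I*d^3 + 71*d^2 - 156*I*d^2 - 102*d - 245*I*d - 112 + 10*I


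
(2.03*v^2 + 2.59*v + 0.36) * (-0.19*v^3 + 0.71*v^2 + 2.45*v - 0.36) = -0.3857*v^5 + 0.9492*v^4 + 6.744*v^3 + 5.8703*v^2 - 0.0503999999999999*v - 0.1296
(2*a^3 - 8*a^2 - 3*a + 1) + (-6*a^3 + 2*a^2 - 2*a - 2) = -4*a^3 - 6*a^2 - 5*a - 1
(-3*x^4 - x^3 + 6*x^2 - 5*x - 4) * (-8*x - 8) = 24*x^5 + 32*x^4 - 40*x^3 - 8*x^2 + 72*x + 32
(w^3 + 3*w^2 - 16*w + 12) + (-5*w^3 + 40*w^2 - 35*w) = -4*w^3 + 43*w^2 - 51*w + 12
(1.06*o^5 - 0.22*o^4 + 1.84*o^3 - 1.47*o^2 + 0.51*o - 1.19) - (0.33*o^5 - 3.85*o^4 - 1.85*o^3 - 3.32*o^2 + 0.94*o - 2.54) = 0.73*o^5 + 3.63*o^4 + 3.69*o^3 + 1.85*o^2 - 0.43*o + 1.35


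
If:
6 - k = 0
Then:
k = 6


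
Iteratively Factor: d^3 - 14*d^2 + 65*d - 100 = (d - 5)*(d^2 - 9*d + 20) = (d - 5)*(d - 4)*(d - 5)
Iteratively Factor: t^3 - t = (t - 1)*(t^2 + t) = (t - 1)*(t + 1)*(t)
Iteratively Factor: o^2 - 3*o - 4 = (o + 1)*(o - 4)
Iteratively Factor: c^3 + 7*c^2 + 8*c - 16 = (c + 4)*(c^2 + 3*c - 4) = (c - 1)*(c + 4)*(c + 4)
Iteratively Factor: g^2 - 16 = (g + 4)*(g - 4)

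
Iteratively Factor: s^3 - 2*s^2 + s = (s - 1)*(s^2 - s) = s*(s - 1)*(s - 1)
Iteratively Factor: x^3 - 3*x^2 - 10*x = (x + 2)*(x^2 - 5*x) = x*(x + 2)*(x - 5)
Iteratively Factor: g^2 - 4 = (g + 2)*(g - 2)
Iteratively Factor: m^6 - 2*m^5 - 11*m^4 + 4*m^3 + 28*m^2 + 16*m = (m + 1)*(m^5 - 3*m^4 - 8*m^3 + 12*m^2 + 16*m) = (m - 2)*(m + 1)*(m^4 - m^3 - 10*m^2 - 8*m) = (m - 4)*(m - 2)*(m + 1)*(m^3 + 3*m^2 + 2*m) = (m - 4)*(m - 2)*(m + 1)^2*(m^2 + 2*m) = m*(m - 4)*(m - 2)*(m + 1)^2*(m + 2)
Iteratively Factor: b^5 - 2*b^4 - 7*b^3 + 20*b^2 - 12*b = (b + 3)*(b^4 - 5*b^3 + 8*b^2 - 4*b) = (b - 1)*(b + 3)*(b^3 - 4*b^2 + 4*b) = b*(b - 1)*(b + 3)*(b^2 - 4*b + 4) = b*(b - 2)*(b - 1)*(b + 3)*(b - 2)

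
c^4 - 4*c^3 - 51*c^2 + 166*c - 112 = (c - 8)*(c - 2)*(c - 1)*(c + 7)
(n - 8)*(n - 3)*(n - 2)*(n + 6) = n^4 - 7*n^3 - 32*n^2 + 228*n - 288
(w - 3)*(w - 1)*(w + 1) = w^3 - 3*w^2 - w + 3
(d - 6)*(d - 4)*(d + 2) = d^3 - 8*d^2 + 4*d + 48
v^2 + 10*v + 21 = (v + 3)*(v + 7)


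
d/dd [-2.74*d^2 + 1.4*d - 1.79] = 1.4 - 5.48*d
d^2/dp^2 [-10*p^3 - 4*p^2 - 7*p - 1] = -60*p - 8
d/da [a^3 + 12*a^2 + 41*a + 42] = 3*a^2 + 24*a + 41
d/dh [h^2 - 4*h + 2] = 2*h - 4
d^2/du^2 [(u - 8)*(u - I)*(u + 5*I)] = 6*u - 16 + 8*I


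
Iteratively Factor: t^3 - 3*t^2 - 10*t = (t)*(t^2 - 3*t - 10) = t*(t - 5)*(t + 2)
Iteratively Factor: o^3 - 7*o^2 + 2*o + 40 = (o + 2)*(o^2 - 9*o + 20) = (o - 4)*(o + 2)*(o - 5)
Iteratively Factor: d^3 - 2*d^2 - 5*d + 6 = (d - 3)*(d^2 + d - 2) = (d - 3)*(d + 2)*(d - 1)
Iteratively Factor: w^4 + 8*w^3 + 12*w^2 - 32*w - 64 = (w + 2)*(w^3 + 6*w^2 - 32) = (w + 2)*(w + 4)*(w^2 + 2*w - 8) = (w + 2)*(w + 4)^2*(w - 2)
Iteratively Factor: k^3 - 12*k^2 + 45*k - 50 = (k - 2)*(k^2 - 10*k + 25) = (k - 5)*(k - 2)*(k - 5)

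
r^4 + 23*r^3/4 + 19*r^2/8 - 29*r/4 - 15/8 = (r - 1)*(r + 1/4)*(r + 3/2)*(r + 5)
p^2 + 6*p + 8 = (p + 2)*(p + 4)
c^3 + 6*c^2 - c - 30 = (c - 2)*(c + 3)*(c + 5)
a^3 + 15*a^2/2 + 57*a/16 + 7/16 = (a + 1/4)^2*(a + 7)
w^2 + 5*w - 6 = (w - 1)*(w + 6)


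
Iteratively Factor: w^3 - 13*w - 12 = (w + 3)*(w^2 - 3*w - 4) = (w + 1)*(w + 3)*(w - 4)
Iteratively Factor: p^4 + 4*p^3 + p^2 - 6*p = (p)*(p^3 + 4*p^2 + p - 6) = p*(p - 1)*(p^2 + 5*p + 6) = p*(p - 1)*(p + 2)*(p + 3)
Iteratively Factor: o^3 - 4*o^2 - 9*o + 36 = (o + 3)*(o^2 - 7*o + 12) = (o - 4)*(o + 3)*(o - 3)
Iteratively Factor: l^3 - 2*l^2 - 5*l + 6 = (l - 3)*(l^2 + l - 2) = (l - 3)*(l + 2)*(l - 1)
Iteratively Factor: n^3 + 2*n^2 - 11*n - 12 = (n + 4)*(n^2 - 2*n - 3) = (n - 3)*(n + 4)*(n + 1)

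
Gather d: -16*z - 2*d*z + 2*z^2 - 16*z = -2*d*z + 2*z^2 - 32*z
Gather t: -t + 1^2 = 1 - t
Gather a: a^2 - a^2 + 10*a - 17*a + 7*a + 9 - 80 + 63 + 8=0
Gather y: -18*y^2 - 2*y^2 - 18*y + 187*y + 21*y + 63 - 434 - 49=-20*y^2 + 190*y - 420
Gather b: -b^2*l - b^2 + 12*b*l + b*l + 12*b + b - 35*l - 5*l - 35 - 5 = b^2*(-l - 1) + b*(13*l + 13) - 40*l - 40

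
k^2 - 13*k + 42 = (k - 7)*(k - 6)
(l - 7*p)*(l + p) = l^2 - 6*l*p - 7*p^2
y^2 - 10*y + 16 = (y - 8)*(y - 2)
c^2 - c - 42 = (c - 7)*(c + 6)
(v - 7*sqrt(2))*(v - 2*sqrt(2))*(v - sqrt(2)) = v^3 - 10*sqrt(2)*v^2 + 46*v - 28*sqrt(2)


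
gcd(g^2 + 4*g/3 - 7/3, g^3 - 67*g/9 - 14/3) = g + 7/3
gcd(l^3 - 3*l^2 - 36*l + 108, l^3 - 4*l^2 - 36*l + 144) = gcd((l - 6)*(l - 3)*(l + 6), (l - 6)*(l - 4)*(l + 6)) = l^2 - 36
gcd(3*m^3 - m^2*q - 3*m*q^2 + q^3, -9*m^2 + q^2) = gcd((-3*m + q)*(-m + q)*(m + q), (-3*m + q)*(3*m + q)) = -3*m + q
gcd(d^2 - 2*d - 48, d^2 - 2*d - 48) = d^2 - 2*d - 48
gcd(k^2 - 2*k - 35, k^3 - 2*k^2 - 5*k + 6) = 1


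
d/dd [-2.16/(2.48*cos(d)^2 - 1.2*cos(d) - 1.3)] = (2.592 - 10.7136*cos(d))*sin(d)/(-2.48*cos(d)^2 + 1.2*cos(d) + 1.3)^2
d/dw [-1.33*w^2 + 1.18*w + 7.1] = 1.18 - 2.66*w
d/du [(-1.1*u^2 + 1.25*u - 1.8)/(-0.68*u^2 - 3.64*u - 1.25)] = (4.854*u^2 + 0.302*u - 8.1145)/(0.4624*u^4 + 4.9504*u^3 + 14.9496*u^2 + 9.1*u + 1.5625)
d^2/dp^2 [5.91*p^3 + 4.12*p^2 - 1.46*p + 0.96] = 35.46*p + 8.24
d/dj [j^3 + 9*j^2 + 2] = 3*j*(j + 6)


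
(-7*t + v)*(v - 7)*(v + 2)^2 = -7*t*v^3 + 21*t*v^2 + 168*t*v + 196*t + v^4 - 3*v^3 - 24*v^2 - 28*v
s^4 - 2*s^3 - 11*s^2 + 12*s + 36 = (s - 3)^2*(s + 2)^2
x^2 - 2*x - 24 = (x - 6)*(x + 4)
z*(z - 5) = z^2 - 5*z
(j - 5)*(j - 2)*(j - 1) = j^3 - 8*j^2 + 17*j - 10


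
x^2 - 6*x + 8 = (x - 4)*(x - 2)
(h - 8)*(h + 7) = h^2 - h - 56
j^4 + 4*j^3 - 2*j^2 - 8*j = j*(j + 4)*(j - sqrt(2))*(j + sqrt(2))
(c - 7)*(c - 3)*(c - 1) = c^3 - 11*c^2 + 31*c - 21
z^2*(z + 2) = z^3 + 2*z^2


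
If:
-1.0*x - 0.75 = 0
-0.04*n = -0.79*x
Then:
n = -14.81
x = -0.75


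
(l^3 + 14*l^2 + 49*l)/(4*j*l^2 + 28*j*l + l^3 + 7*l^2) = (l + 7)/(4*j + l)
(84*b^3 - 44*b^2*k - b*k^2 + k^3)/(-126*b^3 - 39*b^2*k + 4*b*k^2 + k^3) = (-2*b + k)/(3*b + k)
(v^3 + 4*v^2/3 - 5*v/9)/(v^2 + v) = (9*v^2 + 12*v - 5)/(9*(v + 1))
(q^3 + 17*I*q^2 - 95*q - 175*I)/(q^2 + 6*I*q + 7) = (q^2 + 10*I*q - 25)/(q - I)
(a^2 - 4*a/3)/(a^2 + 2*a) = (a - 4/3)/(a + 2)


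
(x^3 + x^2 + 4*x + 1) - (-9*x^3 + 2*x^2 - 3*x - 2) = 10*x^3 - x^2 + 7*x + 3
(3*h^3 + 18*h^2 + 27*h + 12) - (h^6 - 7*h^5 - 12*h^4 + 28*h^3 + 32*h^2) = -h^6 + 7*h^5 + 12*h^4 - 25*h^3 - 14*h^2 + 27*h + 12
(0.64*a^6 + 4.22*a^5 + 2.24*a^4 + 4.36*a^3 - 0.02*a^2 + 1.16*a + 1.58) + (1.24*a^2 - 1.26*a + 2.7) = 0.64*a^6 + 4.22*a^5 + 2.24*a^4 + 4.36*a^3 + 1.22*a^2 - 0.1*a + 4.28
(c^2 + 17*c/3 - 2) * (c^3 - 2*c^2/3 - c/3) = c^5 + 5*c^4 - 55*c^3/9 - 5*c^2/9 + 2*c/3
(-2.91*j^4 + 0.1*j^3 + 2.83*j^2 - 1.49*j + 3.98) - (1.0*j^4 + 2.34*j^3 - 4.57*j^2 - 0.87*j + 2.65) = -3.91*j^4 - 2.24*j^3 + 7.4*j^2 - 0.62*j + 1.33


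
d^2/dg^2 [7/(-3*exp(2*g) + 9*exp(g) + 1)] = 21*(6*(2*exp(g) - 3)^2*exp(g) + (4*exp(g) - 3)*(-3*exp(2*g) + 9*exp(g) + 1))*exp(g)/(-3*exp(2*g) + 9*exp(g) + 1)^3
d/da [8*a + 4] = 8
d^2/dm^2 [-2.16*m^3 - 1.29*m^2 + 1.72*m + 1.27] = -12.96*m - 2.58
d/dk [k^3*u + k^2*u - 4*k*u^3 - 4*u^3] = u*(3*k^2 + 2*k - 4*u^2)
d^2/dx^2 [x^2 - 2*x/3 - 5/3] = 2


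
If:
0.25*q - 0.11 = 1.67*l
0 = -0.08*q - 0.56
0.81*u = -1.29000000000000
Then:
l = -1.11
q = -7.00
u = -1.59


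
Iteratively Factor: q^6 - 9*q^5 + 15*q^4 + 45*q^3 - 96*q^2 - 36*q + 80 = (q + 1)*(q^5 - 10*q^4 + 25*q^3 + 20*q^2 - 116*q + 80) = (q - 5)*(q + 1)*(q^4 - 5*q^3 + 20*q - 16) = (q - 5)*(q - 1)*(q + 1)*(q^3 - 4*q^2 - 4*q + 16) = (q - 5)*(q - 2)*(q - 1)*(q + 1)*(q^2 - 2*q - 8) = (q - 5)*(q - 4)*(q - 2)*(q - 1)*(q + 1)*(q + 2)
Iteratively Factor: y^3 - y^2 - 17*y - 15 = (y + 3)*(y^2 - 4*y - 5) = (y - 5)*(y + 3)*(y + 1)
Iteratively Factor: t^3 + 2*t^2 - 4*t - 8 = (t + 2)*(t^2 - 4) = (t - 2)*(t + 2)*(t + 2)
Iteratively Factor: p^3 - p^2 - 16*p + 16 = (p + 4)*(p^2 - 5*p + 4) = (p - 4)*(p + 4)*(p - 1)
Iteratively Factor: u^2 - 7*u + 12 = (u - 3)*(u - 4)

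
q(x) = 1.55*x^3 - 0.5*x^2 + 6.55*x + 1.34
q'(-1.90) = 25.24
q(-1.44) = -13.76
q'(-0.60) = 8.82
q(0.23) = 2.84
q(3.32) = 74.30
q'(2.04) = 23.86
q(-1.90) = -23.54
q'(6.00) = 167.95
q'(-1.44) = 17.63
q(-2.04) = -27.26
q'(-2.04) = 27.94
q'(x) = 4.65*x^2 - 1.0*x + 6.55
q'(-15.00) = 1067.80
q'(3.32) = 54.48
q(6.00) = 357.44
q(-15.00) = -5440.66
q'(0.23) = 6.57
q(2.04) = 25.78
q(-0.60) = -3.10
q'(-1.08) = 13.05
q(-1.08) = -8.27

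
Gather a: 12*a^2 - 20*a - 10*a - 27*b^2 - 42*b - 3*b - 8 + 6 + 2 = 12*a^2 - 30*a - 27*b^2 - 45*b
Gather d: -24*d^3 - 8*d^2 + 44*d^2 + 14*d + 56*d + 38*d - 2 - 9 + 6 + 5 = -24*d^3 + 36*d^2 + 108*d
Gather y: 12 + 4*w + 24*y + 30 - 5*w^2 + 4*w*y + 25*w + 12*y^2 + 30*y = -5*w^2 + 29*w + 12*y^2 + y*(4*w + 54) + 42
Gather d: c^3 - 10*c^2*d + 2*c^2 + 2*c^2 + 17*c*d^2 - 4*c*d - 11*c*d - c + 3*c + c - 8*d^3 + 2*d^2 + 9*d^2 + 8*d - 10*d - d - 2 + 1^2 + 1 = c^3 + 4*c^2 + 3*c - 8*d^3 + d^2*(17*c + 11) + d*(-10*c^2 - 15*c - 3)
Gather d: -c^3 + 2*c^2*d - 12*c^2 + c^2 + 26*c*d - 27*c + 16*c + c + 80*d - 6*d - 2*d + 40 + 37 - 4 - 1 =-c^3 - 11*c^2 - 10*c + d*(2*c^2 + 26*c + 72) + 72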